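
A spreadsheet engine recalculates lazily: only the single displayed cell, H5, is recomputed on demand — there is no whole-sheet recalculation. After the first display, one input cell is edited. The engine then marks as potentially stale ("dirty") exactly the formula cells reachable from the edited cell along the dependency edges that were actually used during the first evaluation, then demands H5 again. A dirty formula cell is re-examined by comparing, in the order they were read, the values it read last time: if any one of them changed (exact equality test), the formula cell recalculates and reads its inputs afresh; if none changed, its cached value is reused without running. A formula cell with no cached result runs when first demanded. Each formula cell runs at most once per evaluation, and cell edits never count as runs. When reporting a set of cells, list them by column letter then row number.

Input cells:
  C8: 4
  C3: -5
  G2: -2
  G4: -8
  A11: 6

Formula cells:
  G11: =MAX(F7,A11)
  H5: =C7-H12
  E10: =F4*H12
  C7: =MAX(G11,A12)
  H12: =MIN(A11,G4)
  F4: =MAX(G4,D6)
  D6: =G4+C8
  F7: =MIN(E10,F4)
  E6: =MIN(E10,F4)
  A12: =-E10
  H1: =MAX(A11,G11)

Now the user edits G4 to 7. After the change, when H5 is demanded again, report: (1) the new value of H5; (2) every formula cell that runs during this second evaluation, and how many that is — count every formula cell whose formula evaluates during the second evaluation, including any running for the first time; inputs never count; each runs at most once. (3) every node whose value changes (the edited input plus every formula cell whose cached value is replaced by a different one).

First evaluation (everything demanded from the output):
  D6 = -8 + 4 = -4
  F4 = MAX(-8, -4) = -4
  H12 = MIN(6, -8) = -8
  E10 = -4 * -8 = 32
  A12 = -(32) = -32
  F7 = MIN(32, -4) = -4
  G11 = MAX(-4, 6) = 6
  C7 = MAX(6, -32) = 6
  H5 = 6 - -8 = 14

Propagation after the edit:
  D6: runs — G4 -8->7; result 11.
  F4: runs — G4 -8->7; D6 -4->11; result 11.
  H12: runs — G4 -8->7; result 6.
  E10: runs — F4 -4->11; H12 -8->6; result 66.
  A12: runs — E10 32->66; result -66.
  F7: runs — E10 32->66; F4 -4->11; result 11.
  G11: runs — F7 -4->11; result 11.
  C7: runs — G11 6->11; A12 -32->-66; result 11.
  H5: runs — C7 6->11; H12 -8->6; result 5.

New value of H5: 5.
Formula cells that run: A12, C7, D6, E10, F4, F7, G11, H5, H12 — 9 in total.
Values that change: A12, C7, D6, E10, F4, F7, G4, G11, H5, H12.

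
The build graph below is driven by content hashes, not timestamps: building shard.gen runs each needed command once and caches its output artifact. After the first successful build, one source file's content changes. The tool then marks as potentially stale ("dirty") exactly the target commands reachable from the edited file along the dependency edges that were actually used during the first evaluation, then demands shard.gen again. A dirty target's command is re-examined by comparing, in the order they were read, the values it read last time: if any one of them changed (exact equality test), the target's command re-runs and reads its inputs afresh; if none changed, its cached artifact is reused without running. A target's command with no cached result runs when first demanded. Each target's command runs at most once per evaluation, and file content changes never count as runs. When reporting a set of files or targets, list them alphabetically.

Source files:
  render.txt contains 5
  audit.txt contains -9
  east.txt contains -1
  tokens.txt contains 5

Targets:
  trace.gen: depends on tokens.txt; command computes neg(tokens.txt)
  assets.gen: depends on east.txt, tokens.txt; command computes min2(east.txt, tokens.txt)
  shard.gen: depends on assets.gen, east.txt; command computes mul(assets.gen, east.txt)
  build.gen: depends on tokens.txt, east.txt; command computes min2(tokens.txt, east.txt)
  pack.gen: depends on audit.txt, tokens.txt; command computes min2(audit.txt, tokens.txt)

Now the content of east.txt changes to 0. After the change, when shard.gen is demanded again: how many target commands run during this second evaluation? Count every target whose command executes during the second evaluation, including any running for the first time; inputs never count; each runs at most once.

Initial pass — values computed on the first demand:
  assets.gen = min2(-1, 5) = -1
  shard.gen = mul(-1, -1) = 1

Second demand — change propagation:
  assets.gen: re-runs because east.txt -1->0; new result 0.
  shard.gen: re-runs because assets.gen -1->0; east.txt -1->0; new result 0.

Run set: assets.gen, shard.gen (2 run).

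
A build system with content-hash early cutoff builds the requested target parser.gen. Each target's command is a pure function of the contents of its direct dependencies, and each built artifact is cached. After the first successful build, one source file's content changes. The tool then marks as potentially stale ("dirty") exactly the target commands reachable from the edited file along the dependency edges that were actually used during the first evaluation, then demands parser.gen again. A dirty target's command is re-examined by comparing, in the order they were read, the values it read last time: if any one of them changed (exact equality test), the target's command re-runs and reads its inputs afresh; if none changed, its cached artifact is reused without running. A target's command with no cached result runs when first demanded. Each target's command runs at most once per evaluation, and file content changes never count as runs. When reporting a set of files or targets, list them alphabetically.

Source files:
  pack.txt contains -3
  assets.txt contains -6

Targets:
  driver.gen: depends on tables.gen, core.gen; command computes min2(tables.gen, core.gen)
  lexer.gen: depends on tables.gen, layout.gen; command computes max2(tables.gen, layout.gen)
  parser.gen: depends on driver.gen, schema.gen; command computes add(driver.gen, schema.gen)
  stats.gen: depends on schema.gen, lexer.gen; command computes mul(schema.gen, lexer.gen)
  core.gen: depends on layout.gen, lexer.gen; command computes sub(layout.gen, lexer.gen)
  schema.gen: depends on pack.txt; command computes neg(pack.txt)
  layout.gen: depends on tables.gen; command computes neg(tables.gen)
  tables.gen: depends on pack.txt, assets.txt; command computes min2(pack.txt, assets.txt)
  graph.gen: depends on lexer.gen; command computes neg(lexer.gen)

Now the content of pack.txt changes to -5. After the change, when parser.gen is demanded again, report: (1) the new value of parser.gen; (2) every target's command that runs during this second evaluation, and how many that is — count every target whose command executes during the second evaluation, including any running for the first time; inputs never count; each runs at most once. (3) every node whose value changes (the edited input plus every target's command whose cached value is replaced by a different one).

New value of parser.gen: -1.
Target commands that run: parser.gen, schema.gen, tables.gen — 3 in total.
Values that change: pack.txt, parser.gen, schema.gen.
Key observation: the cutoff stops propagation at layout.gen — its inputs' values are unchanged, so it reuses its cache.

First evaluation (everything demanded from the output):
  schema.gen = neg(-3) = 3
  tables.gen = min2(-3, -6) = -6
  layout.gen = neg(-6) = 6
  lexer.gen = max2(-6, 6) = 6
  core.gen = sub(6, 6) = 0
  driver.gen = min2(-6, 0) = -6
  parser.gen = add(-6, 3) = -3

Propagation after the edit:
  schema.gen: runs — pack.txt -3->-5; result 5.
  tables.gen: runs — pack.txt -3->-5; result -6 (same value as before).
  layout.gen: checked — values it read are unchanged (tables.gen unchanged); reused cached 6 without running.
  lexer.gen: checked — values it read are unchanged (tables.gen unchanged, layout.gen unchanged); reused cached 6 without running.
  core.gen: checked — values it read are unchanged (layout.gen unchanged, lexer.gen unchanged); reused cached 0 without running.
  driver.gen: checked — values it read are unchanged (tables.gen unchanged, core.gen unchanged); reused cached -6 without running.
  parser.gen: runs — schema.gen 3->5; result -1.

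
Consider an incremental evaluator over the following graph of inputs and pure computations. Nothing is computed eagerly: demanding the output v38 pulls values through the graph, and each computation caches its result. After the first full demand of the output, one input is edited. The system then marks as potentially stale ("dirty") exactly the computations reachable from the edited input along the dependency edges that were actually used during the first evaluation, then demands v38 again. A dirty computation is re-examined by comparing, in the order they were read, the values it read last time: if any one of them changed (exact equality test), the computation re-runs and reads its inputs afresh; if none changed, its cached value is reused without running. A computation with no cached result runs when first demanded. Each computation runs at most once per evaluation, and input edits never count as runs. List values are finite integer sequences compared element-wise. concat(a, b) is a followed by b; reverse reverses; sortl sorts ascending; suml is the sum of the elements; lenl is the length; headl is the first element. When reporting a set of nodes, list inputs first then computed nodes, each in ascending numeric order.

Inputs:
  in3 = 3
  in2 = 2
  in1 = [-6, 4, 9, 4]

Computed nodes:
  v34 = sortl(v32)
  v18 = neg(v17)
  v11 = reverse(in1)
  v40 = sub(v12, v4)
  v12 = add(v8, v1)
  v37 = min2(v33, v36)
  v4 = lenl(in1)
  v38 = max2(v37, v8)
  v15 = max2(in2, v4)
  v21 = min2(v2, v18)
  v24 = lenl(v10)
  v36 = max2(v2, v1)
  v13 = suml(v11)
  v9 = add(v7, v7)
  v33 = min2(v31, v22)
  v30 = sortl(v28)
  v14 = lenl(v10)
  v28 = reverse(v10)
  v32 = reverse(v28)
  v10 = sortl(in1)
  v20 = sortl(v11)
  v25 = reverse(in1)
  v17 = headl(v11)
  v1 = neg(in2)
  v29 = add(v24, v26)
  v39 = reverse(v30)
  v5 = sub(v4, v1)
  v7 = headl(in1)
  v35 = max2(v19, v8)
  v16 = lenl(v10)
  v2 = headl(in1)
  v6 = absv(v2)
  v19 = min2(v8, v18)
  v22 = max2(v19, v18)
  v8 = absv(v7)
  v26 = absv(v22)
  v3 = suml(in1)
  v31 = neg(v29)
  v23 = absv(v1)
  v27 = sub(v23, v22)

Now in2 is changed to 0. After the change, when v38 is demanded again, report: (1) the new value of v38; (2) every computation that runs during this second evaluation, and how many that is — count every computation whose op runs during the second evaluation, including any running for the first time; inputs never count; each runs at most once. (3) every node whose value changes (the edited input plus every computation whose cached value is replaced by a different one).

Initial pass — values computed on the first demand:
  v1 = neg(2) = -2
  v2 = headl([-6, 4, 9, 4]) = -6
  v7 = headl([-6, 4, 9, 4]) = -6
  v8 = absv(-6) = 6
  v10 = sortl([-6, 4, 9, 4]) = [-6, 4, 4, 9]
  v11 = reverse([-6, 4, 9, 4]) = [4, 9, 4, -6]
  v17 = headl([4, 9, 4, -6]) = 4
  v18 = neg(4) = -4
  v19 = min2(6, -4) = -4
  v22 = max2(-4, -4) = -4
  v24 = lenl([-6, 4, 4, 9]) = 4
  v26 = absv(-4) = 4
  v29 = add(4, 4) = 8
  v31 = neg(8) = -8
  v33 = min2(-8, -4) = -8
  v36 = max2(-6, -2) = -2
  v37 = min2(-8, -2) = -8
  v38 = max2(-8, 6) = 6

Second demand — change propagation:
  v1: re-runs because in2 2->0; new result 0.
  v36: re-runs because v1 -2->0; new result 0.
  v37: re-runs because v36 -2->0; new result -8 (unchanged).
  v38: re-examined; everything it read last time is the same (v37 unchanged, v8 unchanged) — cache 6 kept, no run.

The important point: v37 recomputes to an identical value, and the output ends up unchanged.

v38 now evaluates to 6.
Run set: v1, v36, v37 (3 run).
Changed values: in2, v1, v36.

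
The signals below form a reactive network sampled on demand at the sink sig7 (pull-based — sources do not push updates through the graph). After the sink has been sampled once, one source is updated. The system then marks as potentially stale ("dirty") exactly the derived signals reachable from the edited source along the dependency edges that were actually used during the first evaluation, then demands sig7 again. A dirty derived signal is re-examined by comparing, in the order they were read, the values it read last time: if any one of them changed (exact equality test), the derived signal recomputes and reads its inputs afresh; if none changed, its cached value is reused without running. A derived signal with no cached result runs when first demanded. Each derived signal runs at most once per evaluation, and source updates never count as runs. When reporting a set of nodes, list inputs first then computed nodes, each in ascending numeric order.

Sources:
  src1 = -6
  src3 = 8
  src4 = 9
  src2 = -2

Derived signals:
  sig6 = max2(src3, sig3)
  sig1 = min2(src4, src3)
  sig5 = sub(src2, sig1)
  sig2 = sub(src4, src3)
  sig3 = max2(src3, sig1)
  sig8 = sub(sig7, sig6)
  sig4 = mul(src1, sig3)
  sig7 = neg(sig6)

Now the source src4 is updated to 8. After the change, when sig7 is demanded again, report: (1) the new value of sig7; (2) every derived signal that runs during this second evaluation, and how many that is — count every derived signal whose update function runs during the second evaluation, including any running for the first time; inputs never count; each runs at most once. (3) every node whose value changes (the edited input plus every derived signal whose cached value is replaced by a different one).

sig7 now evaluates to -8.
Run set: sig1 (1 run).
Changed values: src4.
The important point: sig1 recomputes to an identical value, and the output ends up unchanged.

Initial pass — values computed on the first demand:
  sig1 = min2(9, 8) = 8
  sig3 = max2(8, 8) = 8
  sig6 = max2(8, 8) = 8
  sig7 = neg(8) = -8

Second demand — change propagation:
  sig1: re-runs because src4 9->8; new result 8 (unchanged).
  sig3: re-examined; everything it read last time is the same (src3 unchanged, sig1 unchanged) — cache 8 kept, no run.
  sig6: re-examined; everything it read last time is the same (src3 unchanged, sig3 unchanged) — cache 8 kept, no run.
  sig7: re-examined; everything it read last time is the same (sig6 unchanged) — cache -8 kept, no run.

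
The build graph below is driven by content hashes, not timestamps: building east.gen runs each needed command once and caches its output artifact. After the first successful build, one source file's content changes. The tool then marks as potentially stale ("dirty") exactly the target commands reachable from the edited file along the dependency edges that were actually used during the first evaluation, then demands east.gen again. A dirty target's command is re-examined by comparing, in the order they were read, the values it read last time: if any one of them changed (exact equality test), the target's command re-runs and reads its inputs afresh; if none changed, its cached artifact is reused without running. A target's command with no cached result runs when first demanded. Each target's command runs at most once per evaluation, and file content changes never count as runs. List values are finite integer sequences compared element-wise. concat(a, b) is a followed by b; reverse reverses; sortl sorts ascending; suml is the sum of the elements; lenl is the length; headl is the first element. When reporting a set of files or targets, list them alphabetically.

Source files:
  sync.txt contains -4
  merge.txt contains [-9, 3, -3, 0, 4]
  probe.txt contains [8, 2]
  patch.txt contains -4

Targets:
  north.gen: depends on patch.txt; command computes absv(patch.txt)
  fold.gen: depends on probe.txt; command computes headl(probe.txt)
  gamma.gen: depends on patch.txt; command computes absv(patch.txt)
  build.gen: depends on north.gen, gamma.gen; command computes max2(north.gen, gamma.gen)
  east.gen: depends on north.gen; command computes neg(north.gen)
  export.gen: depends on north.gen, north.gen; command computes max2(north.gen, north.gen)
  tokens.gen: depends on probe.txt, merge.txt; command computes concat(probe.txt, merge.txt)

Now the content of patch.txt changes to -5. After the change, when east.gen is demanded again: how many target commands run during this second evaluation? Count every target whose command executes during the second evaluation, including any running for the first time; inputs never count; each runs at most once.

Run set: east.gen, north.gen (2 run).

Initial pass — values computed on the first demand:
  north.gen = absv(-4) = 4
  east.gen = neg(4) = -4

Second demand — change propagation:
  north.gen: re-runs because patch.txt -4->-5; new result 5.
  east.gen: re-runs because north.gen 4->5; new result -5.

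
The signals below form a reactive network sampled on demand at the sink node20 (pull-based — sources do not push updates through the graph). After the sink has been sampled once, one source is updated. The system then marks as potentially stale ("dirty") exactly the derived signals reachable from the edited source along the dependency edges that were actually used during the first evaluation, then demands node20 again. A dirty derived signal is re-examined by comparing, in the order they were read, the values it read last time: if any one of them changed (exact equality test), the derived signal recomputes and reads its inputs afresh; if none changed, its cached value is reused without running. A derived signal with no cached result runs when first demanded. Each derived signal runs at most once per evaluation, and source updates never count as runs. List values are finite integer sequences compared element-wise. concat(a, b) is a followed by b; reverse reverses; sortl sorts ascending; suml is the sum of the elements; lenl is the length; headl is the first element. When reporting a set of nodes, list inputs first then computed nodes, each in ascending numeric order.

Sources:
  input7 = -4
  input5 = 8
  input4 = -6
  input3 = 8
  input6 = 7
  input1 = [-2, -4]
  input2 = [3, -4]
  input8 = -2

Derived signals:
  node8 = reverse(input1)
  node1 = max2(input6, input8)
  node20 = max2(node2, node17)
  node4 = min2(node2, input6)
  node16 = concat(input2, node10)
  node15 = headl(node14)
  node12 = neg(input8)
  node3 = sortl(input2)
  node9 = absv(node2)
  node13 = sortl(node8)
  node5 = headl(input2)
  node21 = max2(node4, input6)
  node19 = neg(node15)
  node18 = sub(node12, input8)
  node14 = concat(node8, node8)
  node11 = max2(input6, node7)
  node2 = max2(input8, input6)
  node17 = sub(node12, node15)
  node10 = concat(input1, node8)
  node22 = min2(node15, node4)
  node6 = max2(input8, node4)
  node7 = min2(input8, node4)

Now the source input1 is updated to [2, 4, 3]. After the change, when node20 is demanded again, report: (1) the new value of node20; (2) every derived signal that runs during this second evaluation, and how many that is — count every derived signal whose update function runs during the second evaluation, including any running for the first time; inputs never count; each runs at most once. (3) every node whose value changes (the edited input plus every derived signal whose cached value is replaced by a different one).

node20 now evaluates to 7.
Run set: node8, node14, node15, node17, node20 (5 run).
Changed values: input1, node8, node14, node15, node17.

Initial pass — values computed on the first demand:
  node2 = max2(-2, 7) = 7
  node8 = reverse([-2, -4]) = [-4, -2]
  node12 = neg(-2) = 2
  node14 = concat([-4, -2], [-4, -2]) = [-4, -2, -4, -2]
  node15 = headl([-4, -2, -4, -2]) = -4
  node17 = sub(2, -4) = 6
  node20 = max2(7, 6) = 7

Second demand — change propagation:
  node8: re-runs because input1 [-2, -4]->[2, 4, 3]; new result [3, 4, 2].
  node14: re-runs because node8 [-4, -2]->[3, 4, 2]; node8 [-4, -2]->[3, 4, 2]; new result [3, 4, 2, 3, 4, 2].
  node15: re-runs because node14 [-4, -2, -4, -2]->[3, 4, 2, 3, 4, 2]; new result 3.
  node17: re-runs because node15 -4->3; new result -1.
  node20: re-runs because node17 6->-1; new result 7 (unchanged).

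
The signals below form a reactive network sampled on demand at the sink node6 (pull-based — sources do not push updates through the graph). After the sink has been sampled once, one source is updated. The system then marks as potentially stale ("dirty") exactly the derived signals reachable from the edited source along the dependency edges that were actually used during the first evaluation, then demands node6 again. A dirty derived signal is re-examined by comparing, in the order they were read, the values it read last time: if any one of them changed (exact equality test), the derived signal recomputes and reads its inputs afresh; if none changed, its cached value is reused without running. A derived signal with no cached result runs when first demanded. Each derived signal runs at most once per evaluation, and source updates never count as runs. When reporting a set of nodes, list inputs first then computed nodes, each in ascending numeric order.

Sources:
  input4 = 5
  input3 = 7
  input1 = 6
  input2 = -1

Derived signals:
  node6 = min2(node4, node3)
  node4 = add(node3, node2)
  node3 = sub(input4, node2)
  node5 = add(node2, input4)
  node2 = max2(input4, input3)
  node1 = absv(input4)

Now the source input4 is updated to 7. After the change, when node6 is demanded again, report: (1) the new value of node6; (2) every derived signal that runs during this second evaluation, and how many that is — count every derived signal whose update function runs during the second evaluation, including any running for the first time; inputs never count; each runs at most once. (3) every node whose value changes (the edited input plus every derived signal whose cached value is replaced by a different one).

node6 now evaluates to 0.
Run set: node2, node3, node4, node6 (4 run).
Changed values: input4, node3, node4, node6.

Initial pass — values computed on the first demand:
  node2 = max2(5, 7) = 7
  node3 = sub(5, 7) = -2
  node4 = add(-2, 7) = 5
  node6 = min2(5, -2) = -2

Second demand — change propagation:
  node2: re-runs because input4 5->7; new result 7 (unchanged).
  node3: re-runs because input4 5->7; new result 0.
  node4: re-runs because node3 -2->0; new result 7.
  node6: re-runs because node4 5->7; node3 -2->0; new result 0.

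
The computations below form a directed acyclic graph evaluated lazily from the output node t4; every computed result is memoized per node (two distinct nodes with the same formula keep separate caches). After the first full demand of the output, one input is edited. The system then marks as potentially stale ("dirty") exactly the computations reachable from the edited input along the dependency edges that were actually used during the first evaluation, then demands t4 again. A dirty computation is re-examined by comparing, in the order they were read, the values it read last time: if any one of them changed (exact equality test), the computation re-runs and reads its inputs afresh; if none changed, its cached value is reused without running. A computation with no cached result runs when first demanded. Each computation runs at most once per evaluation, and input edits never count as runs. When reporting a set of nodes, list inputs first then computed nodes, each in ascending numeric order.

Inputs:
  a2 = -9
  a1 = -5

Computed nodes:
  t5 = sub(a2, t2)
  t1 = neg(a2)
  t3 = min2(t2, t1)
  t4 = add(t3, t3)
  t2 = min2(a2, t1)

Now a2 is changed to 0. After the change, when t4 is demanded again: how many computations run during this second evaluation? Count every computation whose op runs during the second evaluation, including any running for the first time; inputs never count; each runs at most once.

4 computations run: t1, t2, t3, t4.

First demand of the output computes:
  t1 = neg(-9) = 9
  t2 = min2(-9, 9) = -9
  t3 = min2(-9, 9) = -9
  t4 = add(-9, -9) = -18

After the edit, cleaning proceeds:
  t1: a read changed (a2 -9->0) — executes, giving 0.
  t2: a read changed (a2 -9->0; t1 9->0) — executes, giving 0.
  t3: a read changed (t2 -9->0; t1 9->0) — executes, giving 0.
  t4: a read changed (t3 -9->0; t3 -9->0) — executes, giving 0.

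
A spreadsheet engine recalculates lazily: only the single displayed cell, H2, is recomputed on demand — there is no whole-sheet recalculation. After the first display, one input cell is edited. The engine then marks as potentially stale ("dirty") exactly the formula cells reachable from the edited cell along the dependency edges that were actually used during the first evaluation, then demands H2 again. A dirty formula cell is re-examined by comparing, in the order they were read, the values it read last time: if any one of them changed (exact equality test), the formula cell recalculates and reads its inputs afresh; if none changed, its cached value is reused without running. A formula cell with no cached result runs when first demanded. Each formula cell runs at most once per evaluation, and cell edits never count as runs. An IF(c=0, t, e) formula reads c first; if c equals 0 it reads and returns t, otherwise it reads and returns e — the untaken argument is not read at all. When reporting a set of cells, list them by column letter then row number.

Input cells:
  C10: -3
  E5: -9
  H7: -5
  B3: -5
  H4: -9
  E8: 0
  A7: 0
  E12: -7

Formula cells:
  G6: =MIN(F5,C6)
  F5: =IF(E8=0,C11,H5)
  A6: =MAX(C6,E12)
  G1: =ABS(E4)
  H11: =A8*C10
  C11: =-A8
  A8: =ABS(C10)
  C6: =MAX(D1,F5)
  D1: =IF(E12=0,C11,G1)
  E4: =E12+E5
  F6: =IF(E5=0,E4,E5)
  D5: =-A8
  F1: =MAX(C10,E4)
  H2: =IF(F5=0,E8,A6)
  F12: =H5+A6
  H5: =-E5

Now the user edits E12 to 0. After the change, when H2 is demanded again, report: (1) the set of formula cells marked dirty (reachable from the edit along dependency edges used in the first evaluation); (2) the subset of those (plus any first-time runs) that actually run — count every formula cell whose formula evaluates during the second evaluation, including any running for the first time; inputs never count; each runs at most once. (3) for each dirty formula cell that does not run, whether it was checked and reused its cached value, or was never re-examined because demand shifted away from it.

Marked dirty: A6, C6, D1, E4, G1, H2.
Formula cells that run: A6, C6, D1, H2 — 4 in total.
Never re-examined (demand shifted away): E4, G1.
Key observation: a condition flipped, so demand moved to the other branch — E4, G1 are never re-examined.

First evaluation (everything demanded from the output):
  A8 = ABS(-3) = 3
  C11 = -(3) = -3
  E4 = -7 + -9 = -16
  F5 = IF(E8=0: E8=0 -> then branch C11) = -3
  G1 = ABS(-16) = 16
  D1 = IF(E12=0: E12=-7 -> else branch G1) = 16
  C6 = MAX(16, -3) = 16
  A6 = MAX(16, -7) = 16
  H2 = IF(F5=0: F5=-3 -> else branch A6) = 16

Propagation after the edit:
  E4: marked dirty but never re-examined — demand shifted away from it.
  G1: marked dirty but never re-examined — demand shifted away from it.
  D1: runs — E12 -7->0; result -3.
  C6: runs — D1 16->-3; result -3.
  A6: runs — C6 16->-3; E12 -7->0; result 0.
  H2: runs — A6 16->0; result 0.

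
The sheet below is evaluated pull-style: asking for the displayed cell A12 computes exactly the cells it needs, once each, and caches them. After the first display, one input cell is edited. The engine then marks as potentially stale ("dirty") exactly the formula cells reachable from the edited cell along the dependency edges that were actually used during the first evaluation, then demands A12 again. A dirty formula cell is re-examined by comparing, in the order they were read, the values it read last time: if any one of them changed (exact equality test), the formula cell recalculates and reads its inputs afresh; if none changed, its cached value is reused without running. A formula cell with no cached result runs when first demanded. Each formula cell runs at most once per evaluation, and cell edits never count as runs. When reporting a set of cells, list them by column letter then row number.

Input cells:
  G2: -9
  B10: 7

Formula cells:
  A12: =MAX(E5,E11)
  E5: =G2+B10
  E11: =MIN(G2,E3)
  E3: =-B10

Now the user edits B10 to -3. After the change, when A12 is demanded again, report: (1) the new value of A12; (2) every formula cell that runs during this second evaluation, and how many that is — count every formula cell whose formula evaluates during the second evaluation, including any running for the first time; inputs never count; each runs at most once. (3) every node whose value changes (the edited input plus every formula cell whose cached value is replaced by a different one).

Demanding A12 again yields -9.
4 formula cells run: A12, E3, E5, E11.
The nodes whose values change: A12, B10, E3, E5.

First demand of the output computes:
  E3 = -(7) = -7
  E5 = -9 + 7 = -2
  E11 = MIN(-9, -7) = -9
  A12 = MAX(-2, -9) = -2

After the edit, cleaning proceeds:
  E3: a read changed (B10 7->-3) — executes, giving 3.
  E5: a read changed (B10 7->-3) — executes, giving -12.
  E11: a read changed (E3 -7->3) — executes, giving -9 — identical to its old value.
  A12: a read changed (E5 -2->-12) — executes, giving -9.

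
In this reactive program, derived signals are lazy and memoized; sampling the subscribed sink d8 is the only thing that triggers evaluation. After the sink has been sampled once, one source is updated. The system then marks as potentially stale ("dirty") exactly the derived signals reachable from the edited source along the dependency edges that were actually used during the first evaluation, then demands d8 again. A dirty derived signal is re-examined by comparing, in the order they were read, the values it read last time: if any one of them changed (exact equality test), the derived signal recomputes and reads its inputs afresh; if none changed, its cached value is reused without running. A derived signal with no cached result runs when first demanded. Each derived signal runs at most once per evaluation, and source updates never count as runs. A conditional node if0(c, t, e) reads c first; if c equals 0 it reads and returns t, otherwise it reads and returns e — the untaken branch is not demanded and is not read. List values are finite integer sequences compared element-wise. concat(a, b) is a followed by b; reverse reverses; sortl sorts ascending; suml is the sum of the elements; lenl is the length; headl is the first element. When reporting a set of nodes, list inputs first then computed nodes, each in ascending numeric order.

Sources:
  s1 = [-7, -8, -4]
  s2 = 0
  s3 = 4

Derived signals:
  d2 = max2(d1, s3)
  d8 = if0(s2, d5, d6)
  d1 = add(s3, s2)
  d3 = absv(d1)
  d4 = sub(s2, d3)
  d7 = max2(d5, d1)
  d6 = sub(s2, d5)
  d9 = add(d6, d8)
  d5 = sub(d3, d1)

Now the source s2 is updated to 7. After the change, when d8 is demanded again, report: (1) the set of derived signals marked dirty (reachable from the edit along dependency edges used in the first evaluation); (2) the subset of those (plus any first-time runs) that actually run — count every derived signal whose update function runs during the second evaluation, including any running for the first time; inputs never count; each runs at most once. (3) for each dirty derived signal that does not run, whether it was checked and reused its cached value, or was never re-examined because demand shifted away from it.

The edit dirties: d1, d3, d5, d8.
5 derived signals run: d1, d3, d5, d6, d8.
No dirty derived signal escaped a run.
Note the branch switch — d6 had no cache and runs now for the first time.

First demand of the output computes:
  d1 = add(4, 0) = 4
  d3 = absv(4) = 4
  d5 = sub(4, 4) = 0
  d8 = if0(s2=0 -> then branch d5) = 0

After the edit, cleaning proceeds:
  d1: a read changed (s2 0->7) — executes, giving 11.
  d3: a read changed (d1 4->11) — executes, giving 11.
  d5: a read changed (d3 4->11; d1 4->11) — executes, giving 0 — identical to its old value.
  d6: had never run; runs now, result 7.
  d8: a read changed (s2 0->7) — executes, giving 7.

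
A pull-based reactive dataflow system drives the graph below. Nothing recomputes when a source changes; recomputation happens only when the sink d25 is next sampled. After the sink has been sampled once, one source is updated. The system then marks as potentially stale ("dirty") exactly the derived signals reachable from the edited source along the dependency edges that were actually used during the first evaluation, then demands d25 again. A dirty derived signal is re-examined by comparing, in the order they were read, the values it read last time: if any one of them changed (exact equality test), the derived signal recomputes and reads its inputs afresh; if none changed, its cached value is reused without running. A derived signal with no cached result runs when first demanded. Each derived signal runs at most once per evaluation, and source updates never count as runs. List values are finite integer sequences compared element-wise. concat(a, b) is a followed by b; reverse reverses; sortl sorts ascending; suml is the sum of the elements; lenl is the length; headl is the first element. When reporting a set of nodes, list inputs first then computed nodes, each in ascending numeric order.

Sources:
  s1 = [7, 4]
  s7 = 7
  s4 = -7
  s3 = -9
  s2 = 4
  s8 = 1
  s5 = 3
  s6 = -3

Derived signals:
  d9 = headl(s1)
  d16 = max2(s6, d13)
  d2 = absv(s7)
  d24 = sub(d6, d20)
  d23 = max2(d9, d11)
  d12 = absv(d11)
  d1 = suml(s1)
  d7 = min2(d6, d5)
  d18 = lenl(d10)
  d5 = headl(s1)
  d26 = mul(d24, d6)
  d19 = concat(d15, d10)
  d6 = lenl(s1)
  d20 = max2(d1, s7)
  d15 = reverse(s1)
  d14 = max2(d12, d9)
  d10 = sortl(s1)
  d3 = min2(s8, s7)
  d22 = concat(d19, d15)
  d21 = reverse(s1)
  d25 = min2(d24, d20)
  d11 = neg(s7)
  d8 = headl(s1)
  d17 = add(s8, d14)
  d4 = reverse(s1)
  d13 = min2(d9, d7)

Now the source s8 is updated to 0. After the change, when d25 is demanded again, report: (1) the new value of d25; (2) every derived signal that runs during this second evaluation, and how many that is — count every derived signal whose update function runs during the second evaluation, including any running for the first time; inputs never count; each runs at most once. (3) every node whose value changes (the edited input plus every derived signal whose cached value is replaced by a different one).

New value of d25: -9.
Derived signals that run: none — 0 in total.
Values that change: s8.
Key observation: s8 is never demanded by the output, so the edit triggers no recomputation at all.

First evaluation (everything demanded from the output):
  d1 = suml([7, 4]) = 11
  d6 = lenl([7, 4]) = 2
  d20 = max2(11, 7) = 11
  d24 = sub(2, 11) = -9
  d25 = min2(-9, 11) = -9

Propagation after the edit:
  s8 feeds no computation that the output demands — nothing is marked dirty and nothing runs.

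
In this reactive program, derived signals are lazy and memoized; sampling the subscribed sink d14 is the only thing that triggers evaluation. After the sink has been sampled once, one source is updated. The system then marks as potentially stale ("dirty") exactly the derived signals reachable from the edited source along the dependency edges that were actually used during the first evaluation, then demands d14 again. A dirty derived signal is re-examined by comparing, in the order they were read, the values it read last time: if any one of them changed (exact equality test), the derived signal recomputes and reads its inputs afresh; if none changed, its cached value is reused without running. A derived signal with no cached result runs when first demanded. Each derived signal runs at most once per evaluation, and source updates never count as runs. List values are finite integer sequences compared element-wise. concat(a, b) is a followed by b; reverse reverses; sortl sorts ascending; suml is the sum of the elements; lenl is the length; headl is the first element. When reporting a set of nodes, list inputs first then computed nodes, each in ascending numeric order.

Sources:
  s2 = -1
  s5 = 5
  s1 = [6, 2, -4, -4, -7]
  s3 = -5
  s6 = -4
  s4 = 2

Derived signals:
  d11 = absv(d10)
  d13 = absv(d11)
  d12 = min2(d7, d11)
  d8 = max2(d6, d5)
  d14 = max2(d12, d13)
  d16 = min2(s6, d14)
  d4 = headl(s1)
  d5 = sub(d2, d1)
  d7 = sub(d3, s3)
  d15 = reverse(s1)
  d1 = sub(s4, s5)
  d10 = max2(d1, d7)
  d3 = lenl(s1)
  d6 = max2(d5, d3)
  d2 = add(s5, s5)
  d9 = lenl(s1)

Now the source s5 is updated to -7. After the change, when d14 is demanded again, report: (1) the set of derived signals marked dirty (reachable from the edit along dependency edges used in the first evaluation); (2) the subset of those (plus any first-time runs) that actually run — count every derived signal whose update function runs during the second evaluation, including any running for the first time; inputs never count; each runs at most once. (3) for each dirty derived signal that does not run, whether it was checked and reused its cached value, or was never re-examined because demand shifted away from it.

First demand of the output computes:
  d1 = sub(2, 5) = -3
  d3 = lenl([6, 2, -4, -4, -7]) = 5
  d7 = sub(5, -5) = 10
  d10 = max2(-3, 10) = 10
  d11 = absv(10) = 10
  d12 = min2(10, 10) = 10
  d13 = absv(10) = 10
  d14 = max2(10, 10) = 10

After the edit, cleaning proceeds:
  d1: a read changed (s5 5->-7) — executes, giving 9.
  d10: a read changed (d1 -3->9) — executes, giving 10 — identical to its old value.
  d11: dirty, but its reads are unchanged (d10 unchanged); cached 10 stands.
  d12: dirty, but its reads are unchanged (d7 unchanged, d11 unchanged); cached 10 stands.
  d13: dirty, but its reads are unchanged (d11 unchanged); cached 10 stands.
  d14: dirty, but its reads are unchanged (d12 unchanged, d13 unchanged); cached 10 stands.

Note the absorption at d10: it re-runs yet its value is the same, leaving the output's value untouched.

The edit dirties: d1, d10, d11, d12, d13, d14.
2 derived signals run: d1, d10.
Cache hits after checking: d11, d12, d13, d14.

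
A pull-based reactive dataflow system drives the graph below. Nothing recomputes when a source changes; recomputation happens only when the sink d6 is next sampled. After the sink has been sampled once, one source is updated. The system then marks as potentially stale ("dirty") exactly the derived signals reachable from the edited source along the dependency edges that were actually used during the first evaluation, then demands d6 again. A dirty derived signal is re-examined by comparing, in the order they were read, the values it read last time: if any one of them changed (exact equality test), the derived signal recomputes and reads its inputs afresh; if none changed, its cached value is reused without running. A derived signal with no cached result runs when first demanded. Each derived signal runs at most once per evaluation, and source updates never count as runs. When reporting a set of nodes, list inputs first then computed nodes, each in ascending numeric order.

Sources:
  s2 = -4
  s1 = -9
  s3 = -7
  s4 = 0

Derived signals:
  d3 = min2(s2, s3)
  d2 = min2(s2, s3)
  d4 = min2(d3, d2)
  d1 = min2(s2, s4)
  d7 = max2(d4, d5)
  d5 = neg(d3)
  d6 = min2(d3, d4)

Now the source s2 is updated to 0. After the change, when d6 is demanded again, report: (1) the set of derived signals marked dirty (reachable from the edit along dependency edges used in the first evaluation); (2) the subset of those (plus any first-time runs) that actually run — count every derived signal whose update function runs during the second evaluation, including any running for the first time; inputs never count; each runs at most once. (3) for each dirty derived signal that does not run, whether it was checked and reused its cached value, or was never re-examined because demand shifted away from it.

Marked dirty: d2, d3, d4, d6.
Derived signals that run: d2, d3 — 2 in total.
Checked but reused from cache: d4, d6.
Key observation: the cutoff stops propagation at d4 — its inputs' values are unchanged, so it reuses its cache.

First evaluation (everything demanded from the output):
  d2 = min2(-4, -7) = -7
  d3 = min2(-4, -7) = -7
  d4 = min2(-7, -7) = -7
  d6 = min2(-7, -7) = -7

Propagation after the edit:
  d2: runs — s2 -4->0; result -7 (same value as before).
  d3: runs — s2 -4->0; result -7 (same value as before).
  d4: checked — values it read are unchanged (d3 unchanged, d2 unchanged); reused cached -7 without running.
  d6: checked — values it read are unchanged (d3 unchanged, d4 unchanged); reused cached -7 without running.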